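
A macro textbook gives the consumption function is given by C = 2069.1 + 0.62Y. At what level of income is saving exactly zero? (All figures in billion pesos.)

At break-even, C = Y: 2069.1 + 0.62Y = Y
0.38Y = 2069.1, so Y = 2069.1/0.38 = 5445

Y = 5445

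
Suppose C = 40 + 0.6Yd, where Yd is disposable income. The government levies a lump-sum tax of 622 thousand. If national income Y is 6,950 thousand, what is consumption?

C = 3836.8

Yd = Y − T = 6950 − 622 = 6328
C = 40 + 0.6(6328) = 40 + 3796.8 = 3836.8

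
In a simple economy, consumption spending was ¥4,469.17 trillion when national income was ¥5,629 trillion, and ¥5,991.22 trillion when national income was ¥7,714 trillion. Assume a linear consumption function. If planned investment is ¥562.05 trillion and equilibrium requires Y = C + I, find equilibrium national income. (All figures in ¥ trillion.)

MPC = (5991.22 − 4469.17)/(7714 − 5629) = 1522.05/2085 = 0.73
a = 4469.17 − 0.73(5629) = 360
Equilibrium: Y = 360 + 0.73Y + 562.05
0.27Y = 922.05, so Y = 922.05/0.27 = 3415

Y = 3415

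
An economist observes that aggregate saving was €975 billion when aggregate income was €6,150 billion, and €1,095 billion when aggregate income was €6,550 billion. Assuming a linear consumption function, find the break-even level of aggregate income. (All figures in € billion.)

Y = 2900

MPS = ΔS/ΔY = (1095 − 975)/(6550 − 6150) = 120/400 = 0.3
MPC = 1 − MPS = 0.7
From S(6150) = 975: −a + 0.3(6150) = 975, so a = 1845 − 975 = 870
Break-even (S = 0): Y = a/MPS = 870/0.3 = 2900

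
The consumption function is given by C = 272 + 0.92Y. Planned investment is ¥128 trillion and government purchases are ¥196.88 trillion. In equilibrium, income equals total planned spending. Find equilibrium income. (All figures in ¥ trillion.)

Y = 7461

Y = C + I + G = 272 + 0.92Y + 128 + 196.88
Y − 0.92Y = 596.88
0.08Y = 596.88, so Y = 596.88/0.08 = 7461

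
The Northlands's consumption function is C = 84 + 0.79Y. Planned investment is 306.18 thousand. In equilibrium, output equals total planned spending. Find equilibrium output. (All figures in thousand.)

Y = 1858

Y = C + I = 84 + 0.79Y + 306.18
Y − 0.79Y = 390.18
0.21Y = 390.18, so Y = 390.18/0.21 = 1858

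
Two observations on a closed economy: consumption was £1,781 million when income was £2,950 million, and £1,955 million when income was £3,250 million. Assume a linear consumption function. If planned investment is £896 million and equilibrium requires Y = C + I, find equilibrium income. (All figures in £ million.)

MPC = (1955 − 1781)/(3250 − 2950) = 174/300 = 0.58
a = 1781 − 0.58(2950) = 70
Equilibrium: Y = 70 + 0.58Y + 896
0.42Y = 966, so Y = 966/0.42 = 2300

Y = 2300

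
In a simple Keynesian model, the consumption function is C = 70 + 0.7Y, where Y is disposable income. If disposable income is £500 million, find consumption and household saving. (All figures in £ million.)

C = 70 + 0.7(500) = 70 + 350 = 420
S = Y − C = 500 − 420 = 80

C = 420; S = 80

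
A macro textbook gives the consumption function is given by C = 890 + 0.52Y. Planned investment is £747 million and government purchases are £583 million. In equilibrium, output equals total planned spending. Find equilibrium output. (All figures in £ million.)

Y = 4625

Y = C + I + G = 890 + 0.52Y + 747 + 583
Y − 0.52Y = 2220
0.48Y = 2220, so Y = 2220/0.48 = 4625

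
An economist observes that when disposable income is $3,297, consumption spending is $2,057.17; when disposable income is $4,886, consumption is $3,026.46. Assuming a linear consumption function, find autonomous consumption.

MPC = ΔC/ΔY = (3026.46 − 2057.17)/(4886 − 3297) = 969.29/1589 = 0.61
a = C − MPC·Y = 2057.17 − 0.61(3297) = 2057.17 − 2011.17 = 46

a = 46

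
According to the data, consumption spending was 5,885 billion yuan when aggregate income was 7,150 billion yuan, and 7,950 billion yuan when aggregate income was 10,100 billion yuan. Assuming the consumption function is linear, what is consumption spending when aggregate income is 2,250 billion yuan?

C = 2455

MPC = (7950 − 5885)/(10100 − 7150) = 2065/2950 = 0.7
a = 5885 − 0.7(7150) = 5885 − 5005 = 880
C = 880 + 0.7(2250) = 880 + 1575 = 2455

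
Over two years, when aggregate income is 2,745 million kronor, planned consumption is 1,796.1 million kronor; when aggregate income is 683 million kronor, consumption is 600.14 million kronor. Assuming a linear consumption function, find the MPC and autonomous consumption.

MPC = ΔC/ΔY = (1796.1 − 600.14)/(2745 − 683) = 1195.96/2062 = 0.58
a = C − MPC·Y = 600.14 − 0.58(683) = 600.14 − 396.14 = 204

MPC = 0.58; a = 204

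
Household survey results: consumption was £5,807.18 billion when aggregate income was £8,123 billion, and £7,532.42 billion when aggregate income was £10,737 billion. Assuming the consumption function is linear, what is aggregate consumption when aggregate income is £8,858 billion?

MPC = (7532.42 − 5807.18)/(10737 − 8123) = 1725.24/2614 = 0.66
a = 5807.18 − 0.66(8123) = 5807.18 − 5361.18 = 446
C = 446 + 0.66(8858) = 446 + 5846.28 = 6292.28

C = 6292.28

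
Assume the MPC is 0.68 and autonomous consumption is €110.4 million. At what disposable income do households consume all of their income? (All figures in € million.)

At break-even, C = Y: 110.4 + 0.68Y = Y
0.32Y = 110.4, so Y = 110.4/0.32 = 345

Y = 345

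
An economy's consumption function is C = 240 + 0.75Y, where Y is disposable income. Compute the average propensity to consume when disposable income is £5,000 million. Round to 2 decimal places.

C = 240 + 0.75(5000) = 3990
APC = C/Y = 3990/5000 = 0.80

APC = 0.80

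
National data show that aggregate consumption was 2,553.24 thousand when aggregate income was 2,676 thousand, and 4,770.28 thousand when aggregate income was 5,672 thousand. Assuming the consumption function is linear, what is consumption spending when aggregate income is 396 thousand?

C = 866.04

MPC = (4770.28 − 2553.24)/(5672 − 2676) = 2217.04/2996 = 0.74
a = 2553.24 − 0.74(2676) = 2553.24 − 1980.24 = 573
C = 573 + 0.74(396) = 573 + 293.04 = 866.04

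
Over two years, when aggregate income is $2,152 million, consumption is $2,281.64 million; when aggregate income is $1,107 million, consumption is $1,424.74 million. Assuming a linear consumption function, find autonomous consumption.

MPC = ΔC/ΔY = (2281.64 − 1424.74)/(2152 − 1107) = 856.9/1045 = 0.82
a = C − MPC·Y = 1424.74 − 0.82(1107) = 1424.74 − 907.74 = 517

a = 517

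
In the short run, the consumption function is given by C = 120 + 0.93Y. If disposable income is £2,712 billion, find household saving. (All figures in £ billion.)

S = 69.84

C = 120 + 0.93(2712) = 120 + 2522.16 = 2642.16
S = Y − C = 2712 − 2642.16 = 69.84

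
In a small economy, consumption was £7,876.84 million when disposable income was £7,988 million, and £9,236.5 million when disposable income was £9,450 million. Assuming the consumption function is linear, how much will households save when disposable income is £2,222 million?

S = -292.46

MPC = (9236.5 − 7876.84)/(9450 − 7988) = 1359.66/1462 = 0.93
a = 7876.84 − 0.93(7988) = 7876.84 − 7428.84 = 448
C = 448 + 0.93(2222) = 2514.46
S = 2222 − 2514.46 = -292.46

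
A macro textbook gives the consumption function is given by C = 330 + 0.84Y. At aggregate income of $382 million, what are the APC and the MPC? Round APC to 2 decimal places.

APC = 1.70; MPC = 0.84

MPC = 0.84 (the slope of the consumption function)
C = 330 + 0.84(382) = 650.88, so APC = 650.88/382 = 1.70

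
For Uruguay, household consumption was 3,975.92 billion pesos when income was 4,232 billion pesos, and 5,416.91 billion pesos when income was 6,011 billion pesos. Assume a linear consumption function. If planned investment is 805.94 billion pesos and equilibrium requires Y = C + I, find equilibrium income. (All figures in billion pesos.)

MPC = (5416.91 − 3975.92)/(6011 − 4232) = 1440.99/1779 = 0.81
a = 3975.92 − 0.81(4232) = 548
Equilibrium: Y = 548 + 0.81Y + 805.94
0.19Y = 1353.94, so Y = 1353.94/0.19 = 7126

Y = 7126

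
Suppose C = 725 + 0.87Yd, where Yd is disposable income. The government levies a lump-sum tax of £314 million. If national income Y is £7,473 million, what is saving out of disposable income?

Yd = Y − T = 7473 − 314 = 7159
C = 725 + 0.87(7159) = 725 + 6228.33 = 6953.33
S = Yd − C = 7159 − 6953.33 = 205.67

S = 205.67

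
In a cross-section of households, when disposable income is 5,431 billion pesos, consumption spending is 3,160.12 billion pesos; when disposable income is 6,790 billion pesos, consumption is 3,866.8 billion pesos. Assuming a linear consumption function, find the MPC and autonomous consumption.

MPC = ΔC/ΔY = (3866.8 − 3160.12)/(6790 − 5431) = 706.68/1359 = 0.52
a = C − MPC·Y = 3160.12 − 0.52(5431) = 3160.12 − 2824.12 = 336

MPC = 0.52; a = 336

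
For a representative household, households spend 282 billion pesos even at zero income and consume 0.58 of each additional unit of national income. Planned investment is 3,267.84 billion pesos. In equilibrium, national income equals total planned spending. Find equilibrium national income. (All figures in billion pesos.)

Y = C + I = 282 + 0.58Y + 3267.84
Y − 0.58Y = 3549.84
0.42Y = 3549.84, so Y = 3549.84/0.42 = 8452

Y = 8452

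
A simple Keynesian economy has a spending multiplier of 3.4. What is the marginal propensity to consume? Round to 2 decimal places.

MPC = 0.71

k = 1/(1 − MPC), so 1 − MPC = 1/k = 1/3.4 = 0.2941
MPC = 1 − 0.2941 = 0.71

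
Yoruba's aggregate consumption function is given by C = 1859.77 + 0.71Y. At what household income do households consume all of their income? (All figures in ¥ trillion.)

Y = 6413

At break-even, C = Y: 1859.77 + 0.71Y = Y
0.29Y = 1859.77, so Y = 1859.77/0.29 = 6413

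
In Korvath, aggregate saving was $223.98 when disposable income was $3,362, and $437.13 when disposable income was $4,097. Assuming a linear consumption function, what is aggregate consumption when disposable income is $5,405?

MPS = ΔS/ΔY = (437.13 − 223.98)/(4097 − 3362) = 213.15/735 = 0.29
MPC = 1 − MPS = 0.71
Autonomous saving = 223.98 − 0.29(3362) = -751, so a = 751
C = 751 + 0.71(5405) = 751 + 3837.55 = 4588.55

C = 4588.55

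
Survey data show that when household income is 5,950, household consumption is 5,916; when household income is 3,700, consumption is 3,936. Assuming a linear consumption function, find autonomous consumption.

a = 680

MPC = ΔC/ΔY = (5916 − 3936)/(5950 − 3700) = 1980/2250 = 0.88
a = C − MPC·Y = 3936 − 0.88(3700) = 3936 − 3256 = 680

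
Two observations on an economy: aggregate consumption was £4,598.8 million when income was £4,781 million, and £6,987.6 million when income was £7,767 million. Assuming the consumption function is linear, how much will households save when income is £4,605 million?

MPC = (6987.6 − 4598.8)/(7767 − 4781) = 2388.8/2986 = 0.8
a = 4598.8 − 0.8(4781) = 4598.8 − 3824.8 = 774
C = 774 + 0.8(4605) = 4458
S = 4605 − 4458 = 147

S = 147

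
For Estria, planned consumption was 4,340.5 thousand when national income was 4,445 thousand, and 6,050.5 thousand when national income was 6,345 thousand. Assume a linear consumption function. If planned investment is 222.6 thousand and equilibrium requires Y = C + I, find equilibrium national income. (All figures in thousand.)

Y = 5626

MPC = (6050.5 − 4340.5)/(6345 − 4445) = 1710/1900 = 0.9
a = 4340.5 − 0.9(4445) = 340
Equilibrium: Y = 340 + 0.9Y + 222.6
0.1Y = 562.6, so Y = 562.6/0.1 = 5626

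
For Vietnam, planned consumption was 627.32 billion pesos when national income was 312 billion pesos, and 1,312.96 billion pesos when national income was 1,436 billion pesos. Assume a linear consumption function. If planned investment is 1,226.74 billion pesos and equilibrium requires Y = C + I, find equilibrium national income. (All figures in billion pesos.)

Y = 4266

MPC = (1312.96 − 627.32)/(1436 − 312) = 685.64/1124 = 0.61
a = 627.32 − 0.61(312) = 437
Equilibrium: Y = 437 + 0.61Y + 1226.74
0.39Y = 1663.74, so Y = 1663.74/0.39 = 4266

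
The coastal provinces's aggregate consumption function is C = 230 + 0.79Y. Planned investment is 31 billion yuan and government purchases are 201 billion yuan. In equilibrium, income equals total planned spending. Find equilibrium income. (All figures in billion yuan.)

Y = 2200

Y = C + I + G = 230 + 0.79Y + 31 + 201
Y − 0.79Y = 462
0.21Y = 462, so Y = 462/0.21 = 2200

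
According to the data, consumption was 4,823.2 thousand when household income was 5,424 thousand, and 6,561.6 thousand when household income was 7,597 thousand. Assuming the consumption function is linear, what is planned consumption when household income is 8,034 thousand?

MPC = (6561.6 − 4823.2)/(7597 − 5424) = 1738.4/2173 = 0.8
a = 4823.2 − 0.8(5424) = 4823.2 − 4339.2 = 484
C = 484 + 0.8(8034) = 484 + 6427.2 = 6911.2

C = 6911.2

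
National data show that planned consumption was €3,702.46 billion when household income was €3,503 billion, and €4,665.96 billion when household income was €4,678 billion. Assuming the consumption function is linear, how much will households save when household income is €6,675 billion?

S = 371.5

MPC = (4665.96 − 3702.46)/(4678 − 3503) = 963.5/1175 = 0.82
a = 3702.46 − 0.82(3503) = 3702.46 − 2872.46 = 830
C = 830 + 0.82(6675) = 6303.5
S = 6675 − 6303.5 = 371.5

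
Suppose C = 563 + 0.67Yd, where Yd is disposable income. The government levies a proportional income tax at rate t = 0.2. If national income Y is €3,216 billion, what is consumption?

Yd = (1 − 0.2)(3216) = 0.8(3216) = 2572.8
C = 563 + 0.67(2572.8) = 563 + 1723.776 = 2286.776

C = 2286.776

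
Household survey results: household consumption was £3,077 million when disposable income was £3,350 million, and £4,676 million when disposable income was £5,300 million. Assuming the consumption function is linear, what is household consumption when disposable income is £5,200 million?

C = 4594

MPC = (4676 − 3077)/(5300 − 3350) = 1599/1950 = 0.82
a = 3077 − 0.82(3350) = 3077 − 2747 = 330
C = 330 + 0.82(5200) = 330 + 4264 = 4594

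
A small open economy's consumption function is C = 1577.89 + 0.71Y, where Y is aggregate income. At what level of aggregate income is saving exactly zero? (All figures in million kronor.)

Y = 5441

At break-even, C = Y: 1577.89 + 0.71Y = Y
0.29Y = 1577.89, so Y = 1577.89/0.29 = 5441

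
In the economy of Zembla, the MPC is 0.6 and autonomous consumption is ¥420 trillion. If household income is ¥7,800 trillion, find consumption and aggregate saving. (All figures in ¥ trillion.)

C = 420 + 0.6(7800) = 420 + 4680 = 5100
S = Y − C = 7800 − 5100 = 2700

C = 5100; S = 2700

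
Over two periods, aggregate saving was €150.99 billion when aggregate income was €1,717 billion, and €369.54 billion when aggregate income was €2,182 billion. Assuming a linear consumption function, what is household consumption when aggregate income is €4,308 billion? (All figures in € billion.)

C = 2939.24

MPS = ΔS/ΔY = (369.54 − 150.99)/(2182 − 1717) = 218.55/465 = 0.47
MPC = 1 − MPS = 0.53
Autonomous saving = 150.99 − 0.47(1717) = -656, so a = 656
C = 656 + 0.53(4308) = 656 + 2283.24 = 2939.24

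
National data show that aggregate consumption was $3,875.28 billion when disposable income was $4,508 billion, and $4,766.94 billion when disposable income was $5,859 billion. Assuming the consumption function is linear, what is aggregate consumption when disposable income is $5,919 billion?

C = 4806.54

MPC = (4766.94 − 3875.28)/(5859 − 4508) = 891.66/1351 = 0.66
a = 3875.28 − 0.66(4508) = 3875.28 − 2975.28 = 900
C = 900 + 0.66(5919) = 900 + 3906.54 = 4806.54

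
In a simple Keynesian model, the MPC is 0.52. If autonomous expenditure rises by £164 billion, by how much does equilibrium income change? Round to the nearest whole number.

ΔY ≈ 342

The multiplier is 1/(1 − MPC) = 1/0.48.
ΔY = 164/0.48 = 341.67 ≈ 342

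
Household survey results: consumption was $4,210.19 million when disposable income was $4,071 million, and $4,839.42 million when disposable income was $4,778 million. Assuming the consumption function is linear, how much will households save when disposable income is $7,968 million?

MPC = (4839.42 − 4210.19)/(4778 − 4071) = 629.23/707 = 0.89
a = 4210.19 − 0.89(4071) = 4210.19 − 3623.19 = 587
C = 587 + 0.89(7968) = 7678.52
S = 7968 − 7678.52 = 289.48

S = 289.48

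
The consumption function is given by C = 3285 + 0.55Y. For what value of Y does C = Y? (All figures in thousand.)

At break-even, C = Y: 3285 + 0.55Y = Y
0.45Y = 3285, so Y = 3285/0.45 = 7300

Y = 7300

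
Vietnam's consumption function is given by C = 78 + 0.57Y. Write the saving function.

S = -78 + 0.43Y

S = Y − C = Y − (78 + 0.57Y) = -78 + (1 − 0.57)Y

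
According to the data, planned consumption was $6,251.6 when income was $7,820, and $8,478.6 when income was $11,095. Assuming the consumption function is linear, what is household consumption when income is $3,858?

MPC = (8478.6 − 6251.6)/(11095 − 7820) = 2227/3275 = 0.68
a = 6251.6 − 0.68(7820) = 6251.6 − 5317.6 = 934
C = 934 + 0.68(3858) = 934 + 2623.44 = 3557.44

C = 3557.44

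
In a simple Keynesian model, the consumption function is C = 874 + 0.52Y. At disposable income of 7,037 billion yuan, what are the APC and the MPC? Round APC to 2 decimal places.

MPC = 0.52 (the slope of the consumption function)
C = 874 + 0.52(7037) = 4533.24, so APC = 4533.24/7037 = 0.64

APC = 0.64; MPC = 0.52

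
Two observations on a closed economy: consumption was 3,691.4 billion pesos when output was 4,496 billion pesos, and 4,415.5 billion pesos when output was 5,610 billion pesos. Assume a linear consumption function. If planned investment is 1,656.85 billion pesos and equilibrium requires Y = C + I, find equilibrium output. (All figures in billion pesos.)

MPC = (4415.5 − 3691.4)/(5610 − 4496) = 724.1/1114 = 0.65
a = 3691.4 − 0.65(4496) = 769
Equilibrium: Y = 769 + 0.65Y + 1656.85
0.35Y = 2425.85, so Y = 2425.85/0.35 = 6931

Y = 6931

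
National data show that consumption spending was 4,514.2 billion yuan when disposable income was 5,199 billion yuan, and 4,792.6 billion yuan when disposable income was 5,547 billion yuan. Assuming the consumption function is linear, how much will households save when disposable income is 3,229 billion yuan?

MPC = (4792.6 − 4514.2)/(5547 − 5199) = 278.4/348 = 0.8
a = 4514.2 − 0.8(5199) = 4514.2 − 4159.2 = 355
C = 355 + 0.8(3229) = 2938.2
S = 3229 − 2938.2 = 290.8

S = 290.8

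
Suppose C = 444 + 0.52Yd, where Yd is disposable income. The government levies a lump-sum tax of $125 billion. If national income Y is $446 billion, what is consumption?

C = 610.92

Yd = Y − T = 446 − 125 = 321
C = 444 + 0.52(321) = 444 + 166.92 = 610.92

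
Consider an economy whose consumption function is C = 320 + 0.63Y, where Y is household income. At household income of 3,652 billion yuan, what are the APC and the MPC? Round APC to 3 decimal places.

APC = 0.718; MPC = 0.63

MPC = 0.63 (the slope of the consumption function)
C = 320 + 0.63(3652) = 2620.76, so APC = 2620.76/3652 = 0.718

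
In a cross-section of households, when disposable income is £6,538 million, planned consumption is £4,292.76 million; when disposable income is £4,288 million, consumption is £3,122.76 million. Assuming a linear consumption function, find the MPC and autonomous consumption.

MPC = ΔC/ΔY = (4292.76 − 3122.76)/(6538 − 4288) = 1170/2250 = 0.52
a = C − MPC·Y = 3122.76 − 0.52(4288) = 3122.76 − 2229.76 = 893

MPC = 0.52; a = 893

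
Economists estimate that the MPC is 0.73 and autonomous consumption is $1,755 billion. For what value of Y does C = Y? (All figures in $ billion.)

At break-even, C = Y: 1755 + 0.73Y = Y
0.27Y = 1755, so Y = 1755/0.27 = 6500

Y = 6500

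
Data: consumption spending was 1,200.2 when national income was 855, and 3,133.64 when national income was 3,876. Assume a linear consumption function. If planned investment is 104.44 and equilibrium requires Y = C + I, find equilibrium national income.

MPC = (3133.64 − 1200.2)/(3876 − 855) = 1933.44/3021 = 0.64
a = 1200.2 − 0.64(855) = 653
Equilibrium: Y = 653 + 0.64Y + 104.44
0.36Y = 757.44, so Y = 757.44/0.36 = 2104

Y = 2104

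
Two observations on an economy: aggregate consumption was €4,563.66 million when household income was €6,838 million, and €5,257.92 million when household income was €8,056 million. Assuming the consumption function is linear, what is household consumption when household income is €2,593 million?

C = 2144.01

MPC = (5257.92 − 4563.66)/(8056 − 6838) = 694.26/1218 = 0.57
a = 4563.66 − 0.57(6838) = 4563.66 − 3897.66 = 666
C = 666 + 0.57(2593) = 666 + 1478.01 = 2144.01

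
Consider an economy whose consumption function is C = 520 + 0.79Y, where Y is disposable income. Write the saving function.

S = -520 + 0.21Y

S = Y − C = Y − (520 + 0.79Y) = -520 + (1 − 0.79)Y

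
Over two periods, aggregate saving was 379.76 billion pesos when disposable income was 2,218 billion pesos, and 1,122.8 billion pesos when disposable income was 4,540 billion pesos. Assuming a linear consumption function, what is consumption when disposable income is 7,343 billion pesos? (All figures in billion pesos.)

C = 5323.24

MPS = ΔS/ΔY = (1122.8 − 379.76)/(4540 − 2218) = 743.04/2322 = 0.32
MPC = 1 − MPS = 0.68
Autonomous saving = 379.76 − 0.32(2218) = -330, so a = 330
C = 330 + 0.68(7343) = 330 + 4993.24 = 5323.24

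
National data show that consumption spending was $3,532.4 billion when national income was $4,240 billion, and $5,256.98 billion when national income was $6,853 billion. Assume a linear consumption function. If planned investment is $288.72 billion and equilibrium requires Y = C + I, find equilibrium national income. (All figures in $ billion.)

MPC = (5256.98 − 3532.4)/(6853 − 4240) = 1724.58/2613 = 0.66
a = 3532.4 − 0.66(4240) = 734
Equilibrium: Y = 734 + 0.66Y + 288.72
0.34Y = 1022.72, so Y = 1022.72/0.34 = 3008

Y = 3008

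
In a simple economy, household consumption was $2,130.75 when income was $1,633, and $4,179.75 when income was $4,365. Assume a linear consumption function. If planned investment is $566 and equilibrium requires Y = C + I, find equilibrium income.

Y = 5888

MPC = (4179.75 − 2130.75)/(4365 − 1633) = 2049/2732 = 0.75
a = 2130.75 − 0.75(1633) = 906
Equilibrium: Y = 906 + 0.75Y + 566
0.25Y = 1472, so Y = 1472/0.25 = 5888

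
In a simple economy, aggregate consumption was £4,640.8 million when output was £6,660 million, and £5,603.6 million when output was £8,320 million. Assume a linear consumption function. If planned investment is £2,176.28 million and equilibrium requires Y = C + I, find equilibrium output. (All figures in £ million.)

Y = 7034

MPC = (5603.6 − 4640.8)/(8320 − 6660) = 962.8/1660 = 0.58
a = 4640.8 − 0.58(6660) = 778
Equilibrium: Y = 778 + 0.58Y + 2176.28
0.42Y = 2954.28, so Y = 2954.28/0.42 = 7034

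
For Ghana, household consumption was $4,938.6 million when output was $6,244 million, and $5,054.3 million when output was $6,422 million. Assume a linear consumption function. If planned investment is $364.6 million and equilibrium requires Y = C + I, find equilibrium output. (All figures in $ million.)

Y = 3556

MPC = (5054.3 − 4938.6)/(6422 − 6244) = 115.7/178 = 0.65
a = 4938.6 − 0.65(6244) = 880
Equilibrium: Y = 880 + 0.65Y + 364.6
0.35Y = 1244.6, so Y = 1244.6/0.35 = 3556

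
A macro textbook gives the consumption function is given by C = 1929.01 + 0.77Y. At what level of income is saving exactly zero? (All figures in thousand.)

Y = 8387

At break-even, C = Y: 1929.01 + 0.77Y = Y
0.23Y = 1929.01, so Y = 1929.01/0.23 = 8387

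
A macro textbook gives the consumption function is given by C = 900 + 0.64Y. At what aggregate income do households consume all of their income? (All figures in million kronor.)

At break-even, C = Y: 900 + 0.64Y = Y
0.36Y = 900, so Y = 900/0.36 = 2500

Y = 2500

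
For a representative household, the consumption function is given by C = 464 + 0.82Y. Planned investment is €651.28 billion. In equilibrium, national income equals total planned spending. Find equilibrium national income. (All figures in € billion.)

Y = 6196

Y = C + I = 464 + 0.82Y + 651.28
Y − 0.82Y = 1115.28
0.18Y = 1115.28, so Y = 1115.28/0.18 = 6196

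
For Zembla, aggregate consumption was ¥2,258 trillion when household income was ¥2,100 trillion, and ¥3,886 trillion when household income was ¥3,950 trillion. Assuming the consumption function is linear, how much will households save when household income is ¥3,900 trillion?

MPC = (3886 − 2258)/(3950 − 2100) = 1628/1850 = 0.88
a = 2258 − 0.88(2100) = 2258 − 1848 = 410
C = 410 + 0.88(3900) = 3842
S = 3900 − 3842 = 58

S = 58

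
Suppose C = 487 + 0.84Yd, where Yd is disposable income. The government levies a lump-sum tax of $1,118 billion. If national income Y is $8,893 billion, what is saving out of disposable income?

Yd = Y − T = 8893 − 1118 = 7775
C = 487 + 0.84(7775) = 487 + 6531 = 7018
S = Yd − C = 7775 − 7018 = 757

S = 757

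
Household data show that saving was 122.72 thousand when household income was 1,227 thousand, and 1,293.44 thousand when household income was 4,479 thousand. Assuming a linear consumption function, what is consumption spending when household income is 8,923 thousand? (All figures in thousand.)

C = 6029.72

MPS = ΔS/ΔY = (1293.44 − 122.72)/(4479 − 1227) = 1170.72/3252 = 0.36
MPC = 1 − MPS = 0.64
Autonomous saving = 122.72 − 0.36(1227) = -319, so a = 319
C = 319 + 0.64(8923) = 319 + 5710.72 = 6029.72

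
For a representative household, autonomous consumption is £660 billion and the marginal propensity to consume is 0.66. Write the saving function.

S = -660 + 0.34Y

S = Y − C = Y − (660 + 0.66Y) = -660 + (1 − 0.66)Y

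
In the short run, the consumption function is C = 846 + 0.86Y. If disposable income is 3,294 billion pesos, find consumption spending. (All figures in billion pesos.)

C = 3678.84

C = 846 + 0.86(3294) = 846 + 2832.84 = 3678.84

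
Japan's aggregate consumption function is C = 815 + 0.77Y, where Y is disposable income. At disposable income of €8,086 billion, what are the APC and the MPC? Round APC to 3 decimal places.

MPC = 0.77 (the slope of the consumption function)
C = 815 + 0.77(8086) = 7041.22, so APC = 7041.22/8086 = 0.871

APC = 0.871; MPC = 0.77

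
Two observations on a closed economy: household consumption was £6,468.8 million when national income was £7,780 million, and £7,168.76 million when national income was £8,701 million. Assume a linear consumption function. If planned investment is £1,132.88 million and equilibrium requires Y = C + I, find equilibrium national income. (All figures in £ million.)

MPC = (7168.76 − 6468.8)/(8701 − 7780) = 699.96/921 = 0.76
a = 6468.8 − 0.76(7780) = 556
Equilibrium: Y = 556 + 0.76Y + 1132.88
0.24Y = 1688.88, so Y = 1688.88/0.24 = 7037

Y = 7037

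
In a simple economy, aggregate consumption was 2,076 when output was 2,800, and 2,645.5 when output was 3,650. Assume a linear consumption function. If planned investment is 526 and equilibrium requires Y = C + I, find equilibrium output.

Y = 2200

MPC = (2645.5 − 2076)/(3650 − 2800) = 569.5/850 = 0.67
a = 2076 − 0.67(2800) = 200
Equilibrium: Y = 200 + 0.67Y + 526
0.33Y = 726, so Y = 726/0.33 = 2200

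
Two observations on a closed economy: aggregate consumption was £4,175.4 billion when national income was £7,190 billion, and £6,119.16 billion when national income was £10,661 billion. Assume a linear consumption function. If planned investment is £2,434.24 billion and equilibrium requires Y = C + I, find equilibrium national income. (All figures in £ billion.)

MPC = (6119.16 − 4175.4)/(10661 − 7190) = 1943.76/3471 = 0.56
a = 4175.4 − 0.56(7190) = 149
Equilibrium: Y = 149 + 0.56Y + 2434.24
0.44Y = 2583.24, so Y = 2583.24/0.44 = 5871

Y = 5871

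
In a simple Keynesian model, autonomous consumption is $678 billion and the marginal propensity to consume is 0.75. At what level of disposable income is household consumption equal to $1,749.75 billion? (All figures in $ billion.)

Y = 1429

678 + 0.75Y = 1749.75
0.75Y = 1071.75, so Y = 1071.75/0.75 = 1429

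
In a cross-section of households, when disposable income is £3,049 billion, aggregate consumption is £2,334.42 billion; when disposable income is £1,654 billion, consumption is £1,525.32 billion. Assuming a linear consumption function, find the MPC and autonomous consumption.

MPC = ΔC/ΔY = (2334.42 − 1525.32)/(3049 − 1654) = 809.1/1395 = 0.58
a = C − MPC·Y = 1525.32 − 0.58(1654) = 1525.32 − 959.32 = 566

MPC = 0.58; a = 566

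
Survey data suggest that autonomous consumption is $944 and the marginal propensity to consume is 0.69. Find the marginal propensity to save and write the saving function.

MPS = 0.31; S = -944 + 0.31Y

MPS = 1 − MPC = 1 − 0.69 = 0.31
S = Y − C = -944 + 0.31Y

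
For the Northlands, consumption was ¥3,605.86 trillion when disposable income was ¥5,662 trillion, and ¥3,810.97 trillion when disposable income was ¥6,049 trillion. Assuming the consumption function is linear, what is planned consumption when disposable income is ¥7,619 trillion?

MPC = (3810.97 − 3605.86)/(6049 − 5662) = 205.11/387 = 0.53
a = 3605.86 − 0.53(5662) = 3605.86 − 3000.86 = 605
C = 605 + 0.53(7619) = 605 + 4038.07 = 4643.07

C = 4643.07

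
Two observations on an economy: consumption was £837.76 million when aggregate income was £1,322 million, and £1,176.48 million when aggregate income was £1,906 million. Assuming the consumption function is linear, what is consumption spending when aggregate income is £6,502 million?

C = 3842.16

MPC = (1176.48 − 837.76)/(1906 − 1322) = 338.72/584 = 0.58
a = 837.76 − 0.58(1322) = 837.76 − 766.76 = 71
C = 71 + 0.58(6502) = 71 + 3771.16 = 3842.16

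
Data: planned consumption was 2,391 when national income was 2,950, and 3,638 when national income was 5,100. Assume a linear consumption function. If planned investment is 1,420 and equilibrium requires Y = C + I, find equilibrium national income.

Y = 5000

MPC = (3638 − 2391)/(5100 − 2950) = 1247/2150 = 0.58
a = 2391 − 0.58(2950) = 680
Equilibrium: Y = 680 + 0.58Y + 1420
0.42Y = 2100, so Y = 2100/0.42 = 5000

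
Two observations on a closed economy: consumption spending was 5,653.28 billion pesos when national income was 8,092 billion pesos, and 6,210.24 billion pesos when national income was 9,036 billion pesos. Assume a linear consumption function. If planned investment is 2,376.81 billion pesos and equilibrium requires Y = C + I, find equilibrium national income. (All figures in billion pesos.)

Y = 7941

MPC = (6210.24 − 5653.28)/(9036 − 8092) = 556.96/944 = 0.59
a = 5653.28 − 0.59(8092) = 879
Equilibrium: Y = 879 + 0.59Y + 2376.81
0.41Y = 3255.81, so Y = 3255.81/0.41 = 7941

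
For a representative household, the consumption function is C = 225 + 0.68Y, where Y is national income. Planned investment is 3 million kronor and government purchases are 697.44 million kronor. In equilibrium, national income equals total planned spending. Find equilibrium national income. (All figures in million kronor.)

Y = 2892

Y = C + I + G = 225 + 0.68Y + 3 + 697.44
Y − 0.68Y = 925.44
0.32Y = 925.44, so Y = 925.44/0.32 = 2892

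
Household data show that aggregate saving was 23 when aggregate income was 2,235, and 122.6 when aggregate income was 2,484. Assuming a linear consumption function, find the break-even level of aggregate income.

MPS = ΔS/ΔY = (122.6 − 23)/(2484 − 2235) = 99.6/249 = 0.4
MPC = 1 − MPS = 0.6
From S(2235) = 23: −a + 0.4(2235) = 23, so a = 894 − 23 = 871
Break-even (S = 0): Y = a/MPS = 871/0.4 = 2177.5

Y = 2177.5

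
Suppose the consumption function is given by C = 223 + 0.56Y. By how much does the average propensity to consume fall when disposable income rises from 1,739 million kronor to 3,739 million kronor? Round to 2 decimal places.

At Y = 1739: C = 223 + 0.56(1739) = 1196.84, APC = 1196.84/1739 = 0.688
At Y = 3739: C = 2316.84, APC = 2316.84/3739 = 0.620
Fall in APC = 0.688 − 0.620 = 0.068 ≈ 0.07

ΔAPC = 0.07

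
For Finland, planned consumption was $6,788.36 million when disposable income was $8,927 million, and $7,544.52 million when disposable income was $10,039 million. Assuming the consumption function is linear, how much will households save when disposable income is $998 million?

MPC = (7544.52 − 6788.36)/(10039 − 8927) = 756.16/1112 = 0.68
a = 6788.36 − 0.68(8927) = 6788.36 − 6070.36 = 718
C = 718 + 0.68(998) = 1396.64
S = 998 − 1396.64 = -398.64

S = -398.64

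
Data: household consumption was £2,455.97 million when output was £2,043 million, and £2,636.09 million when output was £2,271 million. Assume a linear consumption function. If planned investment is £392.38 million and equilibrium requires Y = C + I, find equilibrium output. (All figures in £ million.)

MPC = (2636.09 − 2455.97)/(2271 − 2043) = 180.12/228 = 0.79
a = 2455.97 − 0.79(2043) = 842
Equilibrium: Y = 842 + 0.79Y + 392.38
0.21Y = 1234.38, so Y = 1234.38/0.21 = 5878

Y = 5878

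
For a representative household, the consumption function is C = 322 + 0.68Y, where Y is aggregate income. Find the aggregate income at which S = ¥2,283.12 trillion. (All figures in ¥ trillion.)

Y = 8141

S = Y − C = -322 + 0.32Y
-322 + 0.32Y = 2283.12, so 0.32Y = 2605.12 and Y = 8141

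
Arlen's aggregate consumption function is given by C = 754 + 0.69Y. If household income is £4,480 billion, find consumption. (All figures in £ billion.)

C = 754 + 0.69(4480) = 754 + 3091.2 = 3845.2

C = 3845.2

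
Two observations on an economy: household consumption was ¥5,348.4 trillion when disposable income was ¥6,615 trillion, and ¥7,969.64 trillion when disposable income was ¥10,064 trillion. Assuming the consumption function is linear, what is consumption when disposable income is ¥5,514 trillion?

MPC = (7969.64 − 5348.4)/(10064 − 6615) = 2621.24/3449 = 0.76
a = 5348.4 − 0.76(6615) = 5348.4 − 5027.4 = 321
C = 321 + 0.76(5514) = 321 + 4190.64 = 4511.64

C = 4511.64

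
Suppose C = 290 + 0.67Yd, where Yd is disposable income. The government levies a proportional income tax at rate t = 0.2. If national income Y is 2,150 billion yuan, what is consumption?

C = 1442.4

Yd = (1 − 0.2)(2150) = 0.8(2150) = 1720
C = 290 + 0.67(1720) = 290 + 1152.4 = 1442.4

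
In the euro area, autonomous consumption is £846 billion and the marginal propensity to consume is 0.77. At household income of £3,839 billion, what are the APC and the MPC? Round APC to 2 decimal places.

APC = 0.99; MPC = 0.77

MPC = 0.77 (the slope of the consumption function)
C = 846 + 0.77(3839) = 3802.03, so APC = 3802.03/3839 = 0.99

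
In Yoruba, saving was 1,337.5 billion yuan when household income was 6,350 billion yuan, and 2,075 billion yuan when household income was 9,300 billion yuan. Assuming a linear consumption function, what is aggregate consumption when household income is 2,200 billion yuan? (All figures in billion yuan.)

C = 1900

MPS = ΔS/ΔY = (2075 − 1337.5)/(9300 − 6350) = 737.5/2950 = 0.25
MPC = 1 − MPS = 0.75
Autonomous saving = 1337.5 − 0.25(6350) = -250, so a = 250
C = 250 + 0.75(2200) = 250 + 1650 = 1900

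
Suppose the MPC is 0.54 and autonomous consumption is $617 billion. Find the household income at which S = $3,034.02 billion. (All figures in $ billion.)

S = Y − C = -617 + 0.46Y
-617 + 0.46Y = 3034.02, so 0.46Y = 3651.02 and Y = 7937

Y = 7937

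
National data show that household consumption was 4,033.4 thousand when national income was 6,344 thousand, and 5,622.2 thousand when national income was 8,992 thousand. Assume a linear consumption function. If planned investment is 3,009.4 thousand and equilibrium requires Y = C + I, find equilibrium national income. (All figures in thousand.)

Y = 8091

MPC = (5622.2 − 4033.4)/(8992 − 6344) = 1588.8/2648 = 0.6
a = 4033.4 − 0.6(6344) = 227
Equilibrium: Y = 227 + 0.6Y + 3009.4
0.4Y = 3236.4, so Y = 3236.4/0.4 = 8091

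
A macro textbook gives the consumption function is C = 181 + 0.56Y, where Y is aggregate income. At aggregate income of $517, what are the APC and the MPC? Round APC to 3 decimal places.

APC = 0.910; MPC = 0.56

MPC = 0.56 (the slope of the consumption function)
C = 181 + 0.56(517) = 470.52, so APC = 470.52/517 = 0.910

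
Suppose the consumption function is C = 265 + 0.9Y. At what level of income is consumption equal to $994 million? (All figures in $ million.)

Y = 810

265 + 0.9Y = 994
0.9Y = 729, so Y = 729/0.9 = 810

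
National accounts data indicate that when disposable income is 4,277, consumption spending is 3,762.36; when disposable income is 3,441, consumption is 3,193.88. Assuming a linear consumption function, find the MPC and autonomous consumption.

MPC = ΔC/ΔY = (3762.36 − 3193.88)/(4277 − 3441) = 568.48/836 = 0.68
a = C − MPC·Y = 3193.88 − 0.68(3441) = 3193.88 − 2339.88 = 854

MPC = 0.68; a = 854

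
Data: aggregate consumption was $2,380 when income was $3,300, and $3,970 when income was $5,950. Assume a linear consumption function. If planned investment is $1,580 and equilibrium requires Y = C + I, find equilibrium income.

Y = 4950

MPC = (3970 − 2380)/(5950 − 3300) = 1590/2650 = 0.6
a = 2380 − 0.6(3300) = 400
Equilibrium: Y = 400 + 0.6Y + 1580
0.4Y = 1980, so Y = 1980/0.4 = 4950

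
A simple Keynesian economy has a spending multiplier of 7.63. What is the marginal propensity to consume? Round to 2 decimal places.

k = 1/(1 − MPC), so 1 − MPC = 1/k = 1/7.63 = 0.1311
MPC = 1 − 0.1311 = 0.87

MPC = 0.87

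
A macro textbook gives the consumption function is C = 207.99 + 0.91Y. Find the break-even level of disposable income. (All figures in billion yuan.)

At break-even, C = Y: 207.99 + 0.91Y = Y
0.09Y = 207.99, so Y = 207.99/0.09 = 2311

Y = 2311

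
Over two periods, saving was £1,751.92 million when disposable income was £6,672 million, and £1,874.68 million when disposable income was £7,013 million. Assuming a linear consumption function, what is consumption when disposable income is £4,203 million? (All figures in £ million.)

C = 3339.92

MPS = ΔS/ΔY = (1874.68 − 1751.92)/(7013 − 6672) = 122.76/341 = 0.36
MPC = 1 − MPS = 0.64
Autonomous saving = 1751.92 − 0.36(6672) = -650, so a = 650
C = 650 + 0.64(4203) = 650 + 2689.92 = 3339.92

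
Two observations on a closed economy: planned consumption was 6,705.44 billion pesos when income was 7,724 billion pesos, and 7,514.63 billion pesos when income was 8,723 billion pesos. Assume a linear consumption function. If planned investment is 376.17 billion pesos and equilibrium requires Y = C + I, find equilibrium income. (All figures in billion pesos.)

Y = 4343

MPC = (7514.63 − 6705.44)/(8723 − 7724) = 809.19/999 = 0.81
a = 6705.44 − 0.81(7724) = 449
Equilibrium: Y = 449 + 0.81Y + 376.17
0.19Y = 825.17, so Y = 825.17/0.19 = 4343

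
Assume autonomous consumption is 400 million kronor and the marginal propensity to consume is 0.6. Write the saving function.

S = Y − C = Y − (400 + 0.6Y) = -400 + (1 − 0.6)Y

S = -400 + 0.4Y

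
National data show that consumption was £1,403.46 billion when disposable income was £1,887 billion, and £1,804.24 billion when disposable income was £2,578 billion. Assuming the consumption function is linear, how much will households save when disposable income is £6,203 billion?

MPC = (1804.24 − 1403.46)/(2578 − 1887) = 400.78/691 = 0.58
a = 1403.46 − 0.58(1887) = 1403.46 − 1094.46 = 309
C = 309 + 0.58(6203) = 3906.74
S = 6203 − 3906.74 = 2296.26

S = 2296.26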